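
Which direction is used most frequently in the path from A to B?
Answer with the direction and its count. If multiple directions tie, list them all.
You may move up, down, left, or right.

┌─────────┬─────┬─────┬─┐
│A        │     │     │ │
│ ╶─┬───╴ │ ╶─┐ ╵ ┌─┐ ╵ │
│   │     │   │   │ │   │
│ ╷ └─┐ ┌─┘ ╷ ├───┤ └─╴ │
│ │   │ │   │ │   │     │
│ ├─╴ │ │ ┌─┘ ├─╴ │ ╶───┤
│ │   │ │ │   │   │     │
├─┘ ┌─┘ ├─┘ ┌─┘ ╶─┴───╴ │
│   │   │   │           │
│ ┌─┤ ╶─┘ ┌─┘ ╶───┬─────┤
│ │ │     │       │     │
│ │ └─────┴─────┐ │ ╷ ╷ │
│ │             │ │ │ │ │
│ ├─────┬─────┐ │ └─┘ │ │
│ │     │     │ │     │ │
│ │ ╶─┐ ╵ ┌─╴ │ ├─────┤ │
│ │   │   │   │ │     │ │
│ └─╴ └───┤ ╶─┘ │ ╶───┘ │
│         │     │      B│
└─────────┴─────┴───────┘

Directions: right, right, right, right, down, left, down, down, down, left, down, right, right, up, right, up, right, up, up, left, up, right, right, down, right, up, right, right, down, right, down, left, left, down, right, right, down, left, left, left, left, left, down, right, right, down, down, right, right, up, up, right, down, down, down, down
Counts: {'right': 21, 'down': 17, 'left': 10, 'up': 8}
Most common: right (21 times)

Solution:

┌─────────┬─────┬─────┬─┐
│A → → → ↓│↱ → ↓│↱ → ↓│ │
│ ╶─┬───╴ │ ╶─┐ ╵ ┌─┐ ╵ │
│   │  ↓ ↲│↑ ↰│↳ ↑│ │↳ ↓│
│ ╷ └─┐ ┌─┘ ╷ ├───┤ └─╴ │
│ │   │↓│   │↑│   │↓ ← ↲│
│ ├─╴ │ │ ┌─┘ ├─╴ │ ╶───┤
│ │   │↓│ │↱ ↑│   │↳ → ↓│
├─┘ ┌─┘ ├─┘ ┌─┘ ╶─┴───╴ │
│   │↓ ↲│↱ ↑│↓ ← ← ← ← ↲│
│ ┌─┤ ╶─┘ ┌─┘ ╶───┬─────┤
│ │ │↳ → ↑│  ↳ → ↓│  ↱ ↓│
│ │ └─────┴─────┐ │ ╷ ╷ │
│ │             │↓│ │↑│↓│
│ ├─────┬─────┐ │ └─┘ │ │
│ │     │     │ │↳ → ↑│↓│
│ │ ╶─┐ ╵ ┌─╴ │ ├─────┤ │
│ │   │   │   │ │     │↓│
│ └─╴ └───┤ ╶─┘ │ ╶───┘ │
│         │     │      B│
└─────────┴─────┴───────┘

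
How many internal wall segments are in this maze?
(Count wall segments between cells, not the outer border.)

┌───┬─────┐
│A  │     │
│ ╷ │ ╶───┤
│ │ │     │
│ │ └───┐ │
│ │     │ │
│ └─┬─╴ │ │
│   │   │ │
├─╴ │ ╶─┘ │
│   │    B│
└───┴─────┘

Counting internal wall segments:
Total internal walls: 16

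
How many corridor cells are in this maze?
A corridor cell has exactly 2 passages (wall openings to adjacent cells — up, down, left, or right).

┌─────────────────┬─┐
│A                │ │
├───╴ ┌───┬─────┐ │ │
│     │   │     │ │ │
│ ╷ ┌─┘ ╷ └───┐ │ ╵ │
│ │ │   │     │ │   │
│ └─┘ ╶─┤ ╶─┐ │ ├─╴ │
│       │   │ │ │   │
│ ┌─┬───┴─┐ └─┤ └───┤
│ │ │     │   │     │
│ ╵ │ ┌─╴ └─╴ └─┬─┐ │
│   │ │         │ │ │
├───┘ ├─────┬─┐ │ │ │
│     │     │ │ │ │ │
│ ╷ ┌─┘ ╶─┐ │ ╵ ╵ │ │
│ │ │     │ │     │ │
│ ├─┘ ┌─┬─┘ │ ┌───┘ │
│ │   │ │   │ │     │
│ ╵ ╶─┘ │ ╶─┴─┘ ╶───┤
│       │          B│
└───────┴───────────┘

Counting cells with exactly 2 passages:
Total corridor cells: 70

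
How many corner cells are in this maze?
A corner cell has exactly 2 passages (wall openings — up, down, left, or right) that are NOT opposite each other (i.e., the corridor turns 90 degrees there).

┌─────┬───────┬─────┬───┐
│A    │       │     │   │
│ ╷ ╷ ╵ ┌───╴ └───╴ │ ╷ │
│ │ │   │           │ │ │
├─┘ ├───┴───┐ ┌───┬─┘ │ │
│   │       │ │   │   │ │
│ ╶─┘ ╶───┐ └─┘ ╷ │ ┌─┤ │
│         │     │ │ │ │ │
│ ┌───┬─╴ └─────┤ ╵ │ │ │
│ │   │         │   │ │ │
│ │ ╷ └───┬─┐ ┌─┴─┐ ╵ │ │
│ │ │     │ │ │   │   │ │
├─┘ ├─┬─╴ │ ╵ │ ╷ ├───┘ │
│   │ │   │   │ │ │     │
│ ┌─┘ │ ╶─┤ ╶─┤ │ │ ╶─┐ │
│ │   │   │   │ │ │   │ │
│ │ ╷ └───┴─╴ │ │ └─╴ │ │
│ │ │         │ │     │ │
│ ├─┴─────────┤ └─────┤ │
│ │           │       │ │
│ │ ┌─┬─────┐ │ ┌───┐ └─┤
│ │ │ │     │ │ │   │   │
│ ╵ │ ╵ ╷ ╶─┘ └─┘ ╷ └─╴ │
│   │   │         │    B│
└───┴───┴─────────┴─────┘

Counting corner cells (2 non-opposite passages):
Total corners: 62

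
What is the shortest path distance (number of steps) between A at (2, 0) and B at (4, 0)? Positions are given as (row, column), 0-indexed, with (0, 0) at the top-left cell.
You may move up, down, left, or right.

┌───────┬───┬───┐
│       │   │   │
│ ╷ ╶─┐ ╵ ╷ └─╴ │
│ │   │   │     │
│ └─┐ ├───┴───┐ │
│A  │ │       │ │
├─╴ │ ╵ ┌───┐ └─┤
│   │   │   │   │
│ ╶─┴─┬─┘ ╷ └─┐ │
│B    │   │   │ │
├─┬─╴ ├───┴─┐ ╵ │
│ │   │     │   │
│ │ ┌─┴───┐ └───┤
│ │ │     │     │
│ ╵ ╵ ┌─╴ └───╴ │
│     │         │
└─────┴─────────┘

Finding path from (2, 0) to (4, 0):
Path: (2,0) → (2,1) → (3,1) → (3,0) → (4,0)
Distance: 4 steps

Solution:

┌───────┬───┬───┐
│       │   │   │
│ ╷ ╶─┐ ╵ ╷ └─╴ │
│ │   │   │     │
│ └─┐ ├───┴───┐ │
│A ↓│ │       │ │
├─╴ │ ╵ ┌───┐ └─┤
│↓ ↲│   │   │   │
│ ╶─┴─┬─┘ ╷ └─┐ │
│B    │   │   │ │
├─┬─╴ ├───┴─┐ ╵ │
│ │   │     │   │
│ │ ┌─┴───┐ └───┤
│ │ │     │     │
│ ╵ ╵ ┌─╴ └───╴ │
│     │         │
└─────┴─────────┘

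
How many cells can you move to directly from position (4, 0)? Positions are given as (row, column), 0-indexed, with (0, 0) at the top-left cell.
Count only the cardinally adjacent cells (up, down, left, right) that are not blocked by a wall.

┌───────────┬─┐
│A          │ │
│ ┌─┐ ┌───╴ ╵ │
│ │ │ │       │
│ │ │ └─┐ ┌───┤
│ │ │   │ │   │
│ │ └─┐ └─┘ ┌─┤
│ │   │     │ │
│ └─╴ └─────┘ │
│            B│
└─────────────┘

Checking passable neighbors of (4, 0):
Neighbors: (3, 0), (4, 1)
Count: 2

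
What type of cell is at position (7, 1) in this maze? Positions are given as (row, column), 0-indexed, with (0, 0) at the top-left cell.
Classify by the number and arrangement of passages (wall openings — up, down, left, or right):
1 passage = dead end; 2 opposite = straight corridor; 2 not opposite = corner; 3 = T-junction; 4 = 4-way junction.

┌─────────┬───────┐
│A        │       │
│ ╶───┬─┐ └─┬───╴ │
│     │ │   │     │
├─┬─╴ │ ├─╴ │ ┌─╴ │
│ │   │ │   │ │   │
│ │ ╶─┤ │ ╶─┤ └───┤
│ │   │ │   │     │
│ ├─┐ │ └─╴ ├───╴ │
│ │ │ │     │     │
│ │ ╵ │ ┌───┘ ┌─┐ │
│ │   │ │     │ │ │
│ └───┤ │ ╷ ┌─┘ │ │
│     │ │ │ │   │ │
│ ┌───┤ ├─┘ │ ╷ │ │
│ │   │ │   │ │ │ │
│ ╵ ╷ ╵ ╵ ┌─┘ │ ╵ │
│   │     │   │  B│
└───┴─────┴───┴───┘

Checking cell at (7, 1):
Number of passages: 2
Cell type: corner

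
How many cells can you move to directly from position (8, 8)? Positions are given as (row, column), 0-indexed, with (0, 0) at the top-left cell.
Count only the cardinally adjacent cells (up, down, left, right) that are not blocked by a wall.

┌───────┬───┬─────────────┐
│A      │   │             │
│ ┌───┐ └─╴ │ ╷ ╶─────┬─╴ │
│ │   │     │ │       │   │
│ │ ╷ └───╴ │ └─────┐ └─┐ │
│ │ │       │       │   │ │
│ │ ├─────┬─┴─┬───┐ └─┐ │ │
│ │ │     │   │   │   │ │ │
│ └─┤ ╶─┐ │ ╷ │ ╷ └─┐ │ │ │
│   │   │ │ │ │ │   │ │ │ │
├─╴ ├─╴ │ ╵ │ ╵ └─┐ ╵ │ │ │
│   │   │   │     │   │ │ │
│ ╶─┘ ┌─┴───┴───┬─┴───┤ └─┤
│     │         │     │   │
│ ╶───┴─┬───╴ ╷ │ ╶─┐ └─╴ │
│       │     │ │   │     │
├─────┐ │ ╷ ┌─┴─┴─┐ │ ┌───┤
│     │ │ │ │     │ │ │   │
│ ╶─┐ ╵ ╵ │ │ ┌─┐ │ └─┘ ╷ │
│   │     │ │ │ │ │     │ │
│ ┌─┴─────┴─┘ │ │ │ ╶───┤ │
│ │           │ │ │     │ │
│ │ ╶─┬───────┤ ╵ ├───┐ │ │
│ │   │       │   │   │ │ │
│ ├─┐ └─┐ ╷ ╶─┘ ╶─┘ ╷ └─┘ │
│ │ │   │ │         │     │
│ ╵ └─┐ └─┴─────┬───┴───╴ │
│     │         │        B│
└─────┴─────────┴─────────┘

Checking passable neighbors of (8, 8):
Neighbors: (9, 8), (8, 7)
Count: 2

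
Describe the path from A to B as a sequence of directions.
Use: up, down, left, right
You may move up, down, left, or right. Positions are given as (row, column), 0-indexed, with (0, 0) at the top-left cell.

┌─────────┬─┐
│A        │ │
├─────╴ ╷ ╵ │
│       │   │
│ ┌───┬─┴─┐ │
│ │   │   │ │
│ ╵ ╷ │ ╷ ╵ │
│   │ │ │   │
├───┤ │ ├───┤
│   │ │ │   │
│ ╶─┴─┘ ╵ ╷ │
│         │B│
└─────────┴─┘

Finding the path and converting it to directions:
Path through cells: (0,0) → (0,1) → (0,2) → (0,3) → (0,4) → (1,4) → (1,5) → (2,5) → (3,5) → (3,4) → (2,4) → (2,3) → (3,3) → (4,3) → (5,3) → (5,4) → (4,4) → (4,5) → (5,5)
Directions: right, right, right, right, down, right, down, down, left, up, left, down, down, down, right, up, right, down

Solution:

┌─────────┬─┐
│A → → → ↓│ │
├─────╴ ╷ ╵ │
│       │↳ ↓│
│ ┌───┬─┴─┐ │
│ │   │↓ ↰│↓│
│ ╵ ╷ │ ╷ ╵ │
│   │ │↓│↑ ↲│
├───┤ │ ├───┤
│   │ │↓│↱ ↓│
│ ╶─┴─┘ ╵ ╷ │
│      ↳ ↑│B│
└─────────┴─┘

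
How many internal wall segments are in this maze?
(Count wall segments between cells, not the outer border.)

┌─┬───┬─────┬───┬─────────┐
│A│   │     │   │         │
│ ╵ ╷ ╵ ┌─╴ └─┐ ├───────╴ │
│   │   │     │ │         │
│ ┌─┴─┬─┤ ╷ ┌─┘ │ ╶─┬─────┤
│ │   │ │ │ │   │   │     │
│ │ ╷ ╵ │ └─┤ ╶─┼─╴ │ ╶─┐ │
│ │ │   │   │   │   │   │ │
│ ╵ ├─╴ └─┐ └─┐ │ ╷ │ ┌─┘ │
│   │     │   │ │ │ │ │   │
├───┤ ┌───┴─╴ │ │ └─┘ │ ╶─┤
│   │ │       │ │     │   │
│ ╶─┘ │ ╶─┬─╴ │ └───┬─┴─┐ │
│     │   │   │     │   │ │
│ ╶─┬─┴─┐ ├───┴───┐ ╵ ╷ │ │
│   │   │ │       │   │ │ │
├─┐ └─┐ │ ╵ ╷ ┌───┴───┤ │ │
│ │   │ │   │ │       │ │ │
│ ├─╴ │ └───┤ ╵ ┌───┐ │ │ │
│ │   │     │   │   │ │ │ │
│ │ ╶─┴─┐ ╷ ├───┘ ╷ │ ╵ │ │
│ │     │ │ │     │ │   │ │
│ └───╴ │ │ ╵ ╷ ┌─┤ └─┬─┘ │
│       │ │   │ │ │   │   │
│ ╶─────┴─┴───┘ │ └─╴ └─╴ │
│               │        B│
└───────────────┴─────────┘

Counting internal wall segments:
Total internal walls: 144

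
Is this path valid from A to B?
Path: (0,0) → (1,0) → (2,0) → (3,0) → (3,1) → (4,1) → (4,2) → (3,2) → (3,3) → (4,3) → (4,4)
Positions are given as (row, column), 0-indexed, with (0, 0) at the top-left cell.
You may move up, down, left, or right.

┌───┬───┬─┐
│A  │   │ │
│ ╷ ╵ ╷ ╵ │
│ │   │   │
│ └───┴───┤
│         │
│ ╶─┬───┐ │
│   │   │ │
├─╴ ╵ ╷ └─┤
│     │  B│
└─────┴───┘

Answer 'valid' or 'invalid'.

Checking path validity:
Result: All consecutive moves are passable.

valid

Correct solution:

┌───┬───┬─┐
│A  │   │ │
│ ╷ ╵ ╷ ╵ │
│↓│   │   │
│ └───┴───┤
│↓        │
│ ╶─┬───┐ │
│↳ ↓│↱ ↓│ │
├─╴ ╵ ╷ └─┤
│  ↳ ↑│↳ B│
└─────┴───┘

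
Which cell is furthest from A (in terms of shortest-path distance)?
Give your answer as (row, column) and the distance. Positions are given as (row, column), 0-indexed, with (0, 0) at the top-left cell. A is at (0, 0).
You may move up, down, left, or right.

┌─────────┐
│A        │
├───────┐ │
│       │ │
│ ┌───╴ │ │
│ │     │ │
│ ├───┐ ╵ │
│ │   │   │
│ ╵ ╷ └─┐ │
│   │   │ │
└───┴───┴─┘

Computing BFS distances from A to all cells:
Furthest cell: (4, 3)
Distance: 21 steps

Path from A to the furthest cell:

┌─────────┐
│A → → → ↓│
├───────┐ │
│↓ ← ← ↰│↓│
│ ┌───╴ │ │
│↓│    ↑│↓│
│ ├───┐ ╵ │
│↓│↱ ↓│↑ ↲│
│ ╵ ╷ └─┐ │
│↳ ↑│↳ B│ │
└───┴───┴─┘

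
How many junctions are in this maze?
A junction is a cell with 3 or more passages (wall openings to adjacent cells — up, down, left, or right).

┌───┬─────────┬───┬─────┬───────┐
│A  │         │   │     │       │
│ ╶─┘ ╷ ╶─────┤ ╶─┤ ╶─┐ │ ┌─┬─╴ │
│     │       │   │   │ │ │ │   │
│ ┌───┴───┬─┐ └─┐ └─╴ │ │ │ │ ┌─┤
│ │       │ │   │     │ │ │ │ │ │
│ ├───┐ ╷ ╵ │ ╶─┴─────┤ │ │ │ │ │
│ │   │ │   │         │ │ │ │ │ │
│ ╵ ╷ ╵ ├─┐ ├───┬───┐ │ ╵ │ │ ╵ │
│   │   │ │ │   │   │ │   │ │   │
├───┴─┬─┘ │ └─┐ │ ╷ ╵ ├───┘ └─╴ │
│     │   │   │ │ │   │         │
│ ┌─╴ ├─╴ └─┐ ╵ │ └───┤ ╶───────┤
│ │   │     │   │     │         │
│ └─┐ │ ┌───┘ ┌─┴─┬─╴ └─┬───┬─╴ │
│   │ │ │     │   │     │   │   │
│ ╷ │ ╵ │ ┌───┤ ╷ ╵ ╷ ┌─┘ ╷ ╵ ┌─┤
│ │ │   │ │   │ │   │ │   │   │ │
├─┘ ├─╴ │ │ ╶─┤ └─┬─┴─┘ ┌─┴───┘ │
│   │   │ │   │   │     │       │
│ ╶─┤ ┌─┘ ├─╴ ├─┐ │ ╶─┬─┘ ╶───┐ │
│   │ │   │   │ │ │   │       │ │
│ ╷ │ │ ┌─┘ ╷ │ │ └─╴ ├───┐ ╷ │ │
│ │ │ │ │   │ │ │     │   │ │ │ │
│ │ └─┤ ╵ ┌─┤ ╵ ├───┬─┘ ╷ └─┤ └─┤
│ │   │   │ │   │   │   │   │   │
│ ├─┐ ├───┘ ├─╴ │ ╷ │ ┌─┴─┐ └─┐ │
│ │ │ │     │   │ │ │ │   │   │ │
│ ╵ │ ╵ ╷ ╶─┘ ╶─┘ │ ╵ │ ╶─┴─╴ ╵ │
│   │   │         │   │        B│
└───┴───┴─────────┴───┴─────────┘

Checking each cell for number of passages:

Junctions found (3+ passages):
  (0, 3): 3 passages
  (1, 0): 3 passages
  (2, 3): 3 passages
  (2, 6): 3 passages
  (3, 5): 3 passages
  (4, 15): 3 passages
  (5, 4): 3 passages
  (5, 13): 3 passages
  (6, 2): 3 passages
  (6, 4): 3 passages
  (6, 6): 3 passages
  (7, 0): 3 passages
  (7, 10): 4 passages
  (8, 3): 3 passages
  (9, 15): 3 passages
  (10, 0): 3 passages
  (10, 6): 3 passages
  (10, 12): 3 passages
  (10, 13): 3 passages
  (12, 7): 3 passages
  (13, 4): 3 passages
  (14, 6): 3 passages
  (14, 14): 3 passages
Total junctions: 23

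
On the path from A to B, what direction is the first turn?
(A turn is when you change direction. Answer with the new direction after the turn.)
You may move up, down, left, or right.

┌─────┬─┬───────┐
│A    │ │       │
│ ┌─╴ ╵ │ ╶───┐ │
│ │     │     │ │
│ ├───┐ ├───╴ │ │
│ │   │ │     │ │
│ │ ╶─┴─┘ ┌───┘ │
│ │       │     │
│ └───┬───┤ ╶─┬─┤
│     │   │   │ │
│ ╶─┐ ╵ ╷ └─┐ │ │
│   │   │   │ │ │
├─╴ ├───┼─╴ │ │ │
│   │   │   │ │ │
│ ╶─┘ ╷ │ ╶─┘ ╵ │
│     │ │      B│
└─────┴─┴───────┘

Directions: down, down, down, down, right, right, down, right, up, right, down, right, down, left, down, right, right, right
First turn direction: right

Solution:

┌─────┬─┬───────┐
│A    │ │       │
│ ┌─╴ ╵ │ ╶───┐ │
│↓│     │     │ │
│ ├───┐ ├───╴ │ │
│↓│   │ │     │ │
│ │ ╶─┴─┘ ┌───┘ │
│↓│       │     │
│ └───┬───┤ ╶─┬─┤
│↳ → ↓│↱ ↓│   │ │
│ ╶─┐ ╵ ╷ └─┐ │ │
│   │↳ ↑│↳ ↓│ │ │
├─╴ ├───┼─╴ │ │ │
│   │   │↓ ↲│ │ │
│ ╶─┘ ╷ │ ╶─┘ ╵ │
│     │ │↳ → → B│
└─────┴─┴───────┘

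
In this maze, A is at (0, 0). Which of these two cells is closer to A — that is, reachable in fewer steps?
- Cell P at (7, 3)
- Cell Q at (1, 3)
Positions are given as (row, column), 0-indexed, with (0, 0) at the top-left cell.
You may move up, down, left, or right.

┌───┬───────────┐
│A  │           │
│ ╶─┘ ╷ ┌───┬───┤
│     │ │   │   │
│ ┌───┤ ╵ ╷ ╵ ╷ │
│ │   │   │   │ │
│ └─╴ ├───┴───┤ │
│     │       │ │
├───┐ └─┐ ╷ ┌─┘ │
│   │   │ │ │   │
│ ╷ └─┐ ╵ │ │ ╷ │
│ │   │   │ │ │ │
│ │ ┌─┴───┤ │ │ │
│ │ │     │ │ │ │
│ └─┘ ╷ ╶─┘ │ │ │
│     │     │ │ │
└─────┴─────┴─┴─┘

Shortest path A → P at (7, 3): 18 steps
Shortest path A → Q at (1, 3): 6 steps

Q is closer (6 steps vs 18 steps).

Path to P:

┌───┬───────────┐
│A  │           │
│ ╶─┘ ╷ ┌───┬───┤
│↓    │ │   │   │
│ ┌───┤ ╵ ╷ ╵ ╷ │
│↓│   │   │   │ │
│ └─╴ ├───┴───┤ │
│↳ → ↓│  ↱ ↓  │ │
├───┐ └─┐ ╷ ┌─┘ │
│   │↳ ↓│↑│↓│   │
│ ╷ └─┐ ╵ │ │ ╷ │
│ │   │↳ ↑│↓│ │ │
│ │ ┌─┴───┤ │ │ │
│ │ │     │↓│ │ │
│ └─┘ ╷ ╶─┘ │ │ │
│     │P ← ↲│ │ │
└─────┴─────┴─┴─┘

Path to Q:

┌───┬───────────┐
│A  │↱ ↓        │
│ ╶─┘ ╷ ┌───┬───┤
│↳ → ↑│Q│   │   │
│ ┌───┤ ╵ ╷ ╵ ╷ │
│ │   │   │   │ │
│ └─╴ ├───┴───┤ │
│     │       │ │
├───┐ └─┐ ╷ ┌─┘ │
│   │   │ │ │   │
│ ╷ └─┐ ╵ │ │ ╷ │
│ │   │   │ │ │ │
│ │ ┌─┴───┤ │ │ │
│ │ │     │ │ │ │
│ └─┘ ╷ ╶─┘ │ │ │
│     │     │ │ │
└─────┴─────┴─┴─┘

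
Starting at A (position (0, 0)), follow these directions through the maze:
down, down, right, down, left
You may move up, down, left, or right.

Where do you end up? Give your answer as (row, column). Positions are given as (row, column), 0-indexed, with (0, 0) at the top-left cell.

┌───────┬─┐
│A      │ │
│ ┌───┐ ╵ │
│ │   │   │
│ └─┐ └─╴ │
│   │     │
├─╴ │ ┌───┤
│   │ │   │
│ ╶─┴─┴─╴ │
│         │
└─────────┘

Following directions step by step:
Start: (0, 0)
  down: (0, 0) → (1, 0)
  down: (1, 0) → (2, 0)
  right: (2, 0) → (2, 1)
  down: (2, 1) → (3, 1)
  left: (3, 1) → (3, 0)
Final position: (3, 0)

Path taken:

┌───────┬─┐
│A      │ │
│ ┌───┐ ╵ │
│↓│   │   │
│ └─┐ └─╴ │
│↳ ↓│     │
├─╴ │ ┌───┤
│B ↲│ │   │
│ ╶─┴─┴─╴ │
│         │
└─────────┘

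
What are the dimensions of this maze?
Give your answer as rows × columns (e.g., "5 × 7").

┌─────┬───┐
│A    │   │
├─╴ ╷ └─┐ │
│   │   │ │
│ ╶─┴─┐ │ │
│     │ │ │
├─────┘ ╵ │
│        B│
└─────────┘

Counting the maze dimensions:
Rows (vertical): 4
Columns (horizontal): 5
Dimensions: 4 × 5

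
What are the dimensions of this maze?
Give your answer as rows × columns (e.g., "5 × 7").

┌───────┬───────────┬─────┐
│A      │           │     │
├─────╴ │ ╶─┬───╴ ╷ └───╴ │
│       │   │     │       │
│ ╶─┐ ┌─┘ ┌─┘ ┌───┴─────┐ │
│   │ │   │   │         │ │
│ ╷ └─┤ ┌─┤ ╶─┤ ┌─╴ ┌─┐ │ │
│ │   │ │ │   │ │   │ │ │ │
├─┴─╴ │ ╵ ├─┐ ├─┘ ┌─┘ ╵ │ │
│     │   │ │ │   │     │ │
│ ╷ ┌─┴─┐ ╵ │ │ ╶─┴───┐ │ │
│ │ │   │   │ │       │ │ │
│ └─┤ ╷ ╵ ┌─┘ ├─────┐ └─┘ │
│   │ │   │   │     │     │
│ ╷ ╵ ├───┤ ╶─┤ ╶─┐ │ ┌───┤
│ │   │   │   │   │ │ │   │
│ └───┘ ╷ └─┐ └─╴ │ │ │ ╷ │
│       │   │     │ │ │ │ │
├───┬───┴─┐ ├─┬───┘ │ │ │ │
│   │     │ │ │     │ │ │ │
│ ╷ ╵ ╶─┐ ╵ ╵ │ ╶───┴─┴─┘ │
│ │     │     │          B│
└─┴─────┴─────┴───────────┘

Counting the maze dimensions:
Rows (vertical): 11
Columns (horizontal): 13
Dimensions: 11 × 13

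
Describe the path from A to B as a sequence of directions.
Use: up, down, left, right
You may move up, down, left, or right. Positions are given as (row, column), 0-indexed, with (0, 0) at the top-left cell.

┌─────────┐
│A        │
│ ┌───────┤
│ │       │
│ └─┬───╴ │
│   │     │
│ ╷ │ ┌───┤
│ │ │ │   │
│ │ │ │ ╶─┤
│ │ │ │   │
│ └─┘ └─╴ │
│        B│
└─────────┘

Finding the path and converting it to directions:
Path through cells: (0,0) → (1,0) → (2,0) → (3,0) → (4,0) → (5,0) → (5,1) → (5,2) → (5,3) → (5,4)
Directions: down, down, down, down, down, right, right, right, right

Solution:

┌─────────┐
│A        │
│ ┌───────┤
│↓│       │
│ └─┬───╴ │
│↓  │     │
│ ╷ │ ┌───┤
│↓│ │ │   │
│ │ │ │ ╶─┤
│↓│ │ │   │
│ └─┘ └─╴ │
│↳ → → → B│
└─────────┘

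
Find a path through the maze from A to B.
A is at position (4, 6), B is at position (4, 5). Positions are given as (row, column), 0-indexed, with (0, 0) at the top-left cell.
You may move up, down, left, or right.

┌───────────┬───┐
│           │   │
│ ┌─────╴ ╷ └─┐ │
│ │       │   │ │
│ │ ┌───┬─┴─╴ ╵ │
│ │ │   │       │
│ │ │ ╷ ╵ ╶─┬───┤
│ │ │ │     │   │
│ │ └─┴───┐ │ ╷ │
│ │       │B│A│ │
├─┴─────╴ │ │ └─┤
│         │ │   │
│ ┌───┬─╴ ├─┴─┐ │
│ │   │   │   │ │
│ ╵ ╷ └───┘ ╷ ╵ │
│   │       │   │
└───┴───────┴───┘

Finding the shortest path from (4, 6) to (4, 5):
Path length: 41 steps
Directions: down → right → down → down → left → up → left → down → left → left → left → up → left → down → left → up → up → right → right → right → right → up → left → left → left → up → up → up → right → right → right → up → right → down → right → down → left → left → down → right → down

Solution:

┌───────────┬───┐
│        ↱ ↓│   │
│ ┌─────╴ ╷ └─┐ │
│ │↱ → → ↑│↳ ↓│ │
│ │ ┌───┬─┴─╴ ╵ │
│ │↑│   │↓ ← ↲  │
│ │ │ ╷ ╵ ╶─┬───┤
│ │↑│ │  ↳ ↓│   │
│ │ └─┴───┐ │ ╷ │
│ │↑ ← ← ↰│B│A│ │
├─┴─────╴ │ │ └─┤
│↱ → → → ↑│ │↳ ↓│
│ ┌───┬─╴ ├─┴─┐ │
│↑│↓ ↰│   │↓ ↰│↓│
│ ╵ ╷ └───┘ ╷ ╵ │
│↑ ↲│↑ ← ← ↲│↑ ↲│
└───┴───────┴───┘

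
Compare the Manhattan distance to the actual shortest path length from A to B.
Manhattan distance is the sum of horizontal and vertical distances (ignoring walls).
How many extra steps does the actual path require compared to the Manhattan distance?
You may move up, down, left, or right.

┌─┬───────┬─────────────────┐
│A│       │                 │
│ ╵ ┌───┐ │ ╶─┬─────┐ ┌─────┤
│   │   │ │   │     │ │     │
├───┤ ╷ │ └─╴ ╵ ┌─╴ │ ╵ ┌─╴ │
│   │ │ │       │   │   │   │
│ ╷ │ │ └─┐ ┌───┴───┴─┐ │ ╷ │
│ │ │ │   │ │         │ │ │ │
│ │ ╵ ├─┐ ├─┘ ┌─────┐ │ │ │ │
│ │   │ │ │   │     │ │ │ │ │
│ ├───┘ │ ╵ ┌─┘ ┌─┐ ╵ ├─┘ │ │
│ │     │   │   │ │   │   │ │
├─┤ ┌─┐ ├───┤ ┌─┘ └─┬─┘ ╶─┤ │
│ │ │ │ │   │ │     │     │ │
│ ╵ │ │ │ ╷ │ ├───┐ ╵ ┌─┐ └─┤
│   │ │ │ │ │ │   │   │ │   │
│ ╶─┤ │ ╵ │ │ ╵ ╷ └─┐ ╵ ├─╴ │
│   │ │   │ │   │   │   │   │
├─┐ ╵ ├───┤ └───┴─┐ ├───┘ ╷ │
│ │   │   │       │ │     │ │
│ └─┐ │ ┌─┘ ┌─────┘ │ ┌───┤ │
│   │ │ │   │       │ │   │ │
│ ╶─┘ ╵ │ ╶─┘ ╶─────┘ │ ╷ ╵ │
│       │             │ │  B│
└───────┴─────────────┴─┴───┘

Manhattan distance: |11 - 0| + |13 - 0| = 24
Actual path length: 38
Extra steps: 38 - 24 = 14

Solution:

┌─┬───────┬─────────────────┐
│A│↱ → → ↓│↱ → → → → ↓      │
│ ╵ ┌───┐ │ ╶─┬─────┐ ┌─────┤
│↳ ↑│   │↓│↑ ↰│     │↓│↱ → ↓│
├───┤ ╷ │ └─╴ ╵ ┌─╴ │ ╵ ┌─╴ │
│   │ │ │↳ → ↑  │   │↳ ↑│↓ ↲│
│ ╷ │ │ └─┐ ┌───┴───┴─┐ │ ╷ │
│ │ │ │   │ │         │ │↓│ │
│ │ ╵ ├─┐ ├─┘ ┌─────┐ │ │ │ │
│ │   │ │ │   │     │ │ │↓│ │
│ ├───┘ │ ╵ ┌─┘ ┌─┐ ╵ ├─┘ │ │
│ │     │   │   │ │   │↓ ↲│ │
├─┤ ┌─┐ ├───┤ ┌─┘ └─┬─┘ ╶─┤ │
│ │ │ │ │   │ │     │  ↳ ↓│ │
│ ╵ │ │ │ ╷ │ ├───┐ ╵ ┌─┐ └─┤
│   │ │ │ │ │ │   │   │ │↳ ↓│
│ ╶─┤ │ ╵ │ │ ╵ ╷ └─┐ ╵ ├─╴ │
│   │ │   │ │   │   │   │  ↓│
├─┐ ╵ ├───┤ └───┴─┐ ├───┘ ╷ │
│ │   │   │       │ │     │↓│
│ └─┐ │ ┌─┘ ┌─────┘ │ ┌───┤ │
│   │ │ │   │       │ │   │↓│
│ ╶─┘ ╵ │ ╶─┘ ╶─────┘ │ ╷ ╵ │
│       │             │ │  B│
└───────┴─────────────┴─┴───┘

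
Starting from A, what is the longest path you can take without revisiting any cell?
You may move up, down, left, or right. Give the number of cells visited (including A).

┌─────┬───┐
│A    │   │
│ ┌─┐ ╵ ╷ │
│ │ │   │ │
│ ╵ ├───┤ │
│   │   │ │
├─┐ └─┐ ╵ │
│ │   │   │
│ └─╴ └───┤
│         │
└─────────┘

Finding longest simple path using DFS:
Start: (0, 0)
Longest path visits 13 cells
Path: A → right → right → down → right → up → right → down → down → down → left → up → left

Solution:

┌─────┬───┐
│A → ↓│↱ ↓│
│ ┌─┐ ╵ ╷ │
│ │ │↳ ↑│↓│
│ ╵ ├───┤ │
│   │B ↰│↓│
├─┐ └─┐ ╵ │
│ │   │↑ ↲│
│ └─╴ └───┤
│         │
└─────────┘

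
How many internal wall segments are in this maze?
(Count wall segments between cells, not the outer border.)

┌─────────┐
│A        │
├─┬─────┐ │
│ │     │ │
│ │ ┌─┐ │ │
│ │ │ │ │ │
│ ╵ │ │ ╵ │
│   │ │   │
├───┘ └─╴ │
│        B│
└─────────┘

Counting internal wall segments:
Total internal walls: 16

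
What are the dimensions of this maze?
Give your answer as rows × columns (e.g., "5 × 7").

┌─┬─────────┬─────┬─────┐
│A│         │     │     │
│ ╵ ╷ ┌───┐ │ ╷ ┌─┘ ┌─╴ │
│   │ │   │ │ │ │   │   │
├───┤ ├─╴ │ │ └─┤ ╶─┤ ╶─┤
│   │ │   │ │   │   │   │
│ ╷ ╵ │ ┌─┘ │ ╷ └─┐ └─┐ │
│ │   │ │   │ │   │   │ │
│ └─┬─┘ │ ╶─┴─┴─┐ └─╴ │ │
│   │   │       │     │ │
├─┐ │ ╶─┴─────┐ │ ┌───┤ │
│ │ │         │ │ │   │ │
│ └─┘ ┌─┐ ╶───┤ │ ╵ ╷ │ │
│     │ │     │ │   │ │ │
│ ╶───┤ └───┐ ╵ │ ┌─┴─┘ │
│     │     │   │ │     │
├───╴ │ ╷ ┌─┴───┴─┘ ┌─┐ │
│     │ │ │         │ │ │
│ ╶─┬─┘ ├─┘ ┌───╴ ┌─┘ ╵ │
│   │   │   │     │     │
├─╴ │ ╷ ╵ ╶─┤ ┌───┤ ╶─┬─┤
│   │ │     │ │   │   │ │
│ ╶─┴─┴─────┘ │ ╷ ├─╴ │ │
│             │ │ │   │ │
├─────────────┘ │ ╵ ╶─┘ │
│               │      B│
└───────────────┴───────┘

Counting the maze dimensions:
Rows (vertical): 13
Columns (horizontal): 12
Dimensions: 13 × 12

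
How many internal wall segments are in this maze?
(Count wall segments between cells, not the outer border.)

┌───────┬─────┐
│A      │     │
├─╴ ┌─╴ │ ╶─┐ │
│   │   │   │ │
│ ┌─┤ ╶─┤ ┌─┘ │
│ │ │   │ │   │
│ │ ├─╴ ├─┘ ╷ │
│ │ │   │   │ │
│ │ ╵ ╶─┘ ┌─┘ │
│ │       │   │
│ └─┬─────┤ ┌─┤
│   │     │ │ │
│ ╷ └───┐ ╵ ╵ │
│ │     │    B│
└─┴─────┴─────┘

Counting internal wall segments:
Total internal walls: 36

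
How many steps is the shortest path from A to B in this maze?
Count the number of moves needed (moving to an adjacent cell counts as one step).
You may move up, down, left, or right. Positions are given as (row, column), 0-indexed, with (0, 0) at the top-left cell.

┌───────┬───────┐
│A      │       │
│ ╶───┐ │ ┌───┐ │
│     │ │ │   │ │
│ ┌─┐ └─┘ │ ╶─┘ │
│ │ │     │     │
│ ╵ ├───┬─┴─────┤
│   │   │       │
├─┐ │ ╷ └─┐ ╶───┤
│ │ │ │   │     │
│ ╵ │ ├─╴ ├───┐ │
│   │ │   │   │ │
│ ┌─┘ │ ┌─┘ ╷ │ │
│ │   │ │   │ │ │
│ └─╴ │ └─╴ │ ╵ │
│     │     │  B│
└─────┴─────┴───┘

Using BFS to find shortest path:
Start: (0, 0), End: (7, 7)
Path found:
(0,0) → (1,0) → (2,0) → (3,0) → (3,1) → (4,1) → (5,1) → (5,0) → (6,0) → (7,0) → (7,1) → (7,2) → (6,2) → (5,2) → (4,2) → (3,2) → (3,3) → (4,3) → (4,4) → (5,4) → (5,3) → (6,3) → (7,3) → (7,4) → (7,5) → (6,5) → (5,5) → (5,6) → (6,6) → (7,6) → (7,7)
Number of steps: 30

Solution:

┌───────┬───────┐
│A      │       │
│ ╶───┐ │ ┌───┐ │
│↓    │ │ │   │ │
│ ┌─┐ └─┘ │ ╶─┘ │
│↓│ │     │     │
│ ╵ ├───┬─┴─────┤
│↳ ↓│↱ ↓│       │
├─┐ │ ╷ └─┐ ╶───┤
│ │↓│↑│↳ ↓│     │
│ ╵ │ ├─╴ ├───┐ │
│↓ ↲│↑│↓ ↲│↱ ↓│ │
│ ┌─┘ │ ┌─┘ ╷ │ │
│↓│  ↑│↓│  ↑│↓│ │
│ └─╴ │ └─╴ │ ╵ │
│↳ → ↑│↳ → ↑│↳ B│
└─────┴─────┴───┘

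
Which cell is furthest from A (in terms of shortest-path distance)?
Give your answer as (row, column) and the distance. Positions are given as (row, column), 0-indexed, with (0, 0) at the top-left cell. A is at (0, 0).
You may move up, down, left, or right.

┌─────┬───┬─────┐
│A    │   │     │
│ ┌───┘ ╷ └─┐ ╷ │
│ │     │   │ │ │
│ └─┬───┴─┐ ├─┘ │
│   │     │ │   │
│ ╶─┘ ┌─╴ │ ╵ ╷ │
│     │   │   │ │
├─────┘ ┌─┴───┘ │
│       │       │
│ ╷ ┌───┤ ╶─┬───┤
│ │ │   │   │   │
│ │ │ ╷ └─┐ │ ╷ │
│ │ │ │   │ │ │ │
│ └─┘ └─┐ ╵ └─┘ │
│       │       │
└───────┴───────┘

Computing BFS distances from A to all cells:
Furthest cell: (1, 1)
Distance: 46 steps

Path from A to the furthest cell:

┌─────┬───┬─────┐
│A    │↓ ↰│     │
│ ┌───┘ ╷ └─┐ ╷ │
│↓│B ← ↲│↑ ↰│ │ │
│ └─┬───┴─┐ ├─┘ │
│↓  │↱ → ↓│↑│↓ ↰│
│ ╶─┘ ┌─╴ │ ╵ ╷ │
│↳ → ↑│↓ ↲│↑ ↲│↑│
├─────┘ ┌─┴───┘ │
│↓ ← ← ↲│↱ → → ↑│
│ ╷ ┌───┤ ╶─┬───┤
│↓│ │↱ ↓│↑ ↰│   │
│ │ │ ╷ └─┐ │ ╷ │
│↓│ │↑│↳ ↓│↑│ │ │
│ └─┘ └─┐ ╵ └─┘ │
│↳ → ↑  │↳ ↑    │
└───────┴───────┘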